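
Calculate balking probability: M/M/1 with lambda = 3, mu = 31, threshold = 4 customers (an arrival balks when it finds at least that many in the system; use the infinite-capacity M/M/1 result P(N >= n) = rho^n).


P(N >= 4) = rho^4 = (3/31)^4 = 0.0001

0.0001


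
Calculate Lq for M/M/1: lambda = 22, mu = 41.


rho = 22/41; Lq = rho^2/(1-rho) = 0.62

0.62


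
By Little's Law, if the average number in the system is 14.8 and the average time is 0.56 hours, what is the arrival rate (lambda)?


lambda = L / W = 14.8 / 0.56 = 26.43 per hour

26.43 per hour


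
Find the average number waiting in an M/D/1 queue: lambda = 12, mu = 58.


M/D/1: Lq = rho^2 / (2*(1-rho)) where rho = 12/58; Lq = 0.03

0.03


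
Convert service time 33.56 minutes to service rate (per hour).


mu = 60 / avg_service_time = 60 / 33.56 = 1.79 per hour

1.79 per hour


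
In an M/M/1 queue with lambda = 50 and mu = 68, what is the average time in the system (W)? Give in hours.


W = 1/(mu - lambda) = 1/(68 - 50) = 0.0556 hours

0.0556 hours


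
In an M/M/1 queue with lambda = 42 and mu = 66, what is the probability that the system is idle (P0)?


P0 = 1 - rho = 1 - 42/66 = 0.3636

0.3636


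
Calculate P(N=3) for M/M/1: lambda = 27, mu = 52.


rho = 27/52; P(n) = (1-rho)*rho^n = (1-27/52)*(27/52)^3 = 0.0673

0.0673


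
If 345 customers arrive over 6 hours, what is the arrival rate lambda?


lambda = total arrivals / time = 345 / 6 = 57.5 per hour

57.5 per hour


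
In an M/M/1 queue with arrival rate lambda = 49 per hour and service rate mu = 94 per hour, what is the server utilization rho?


rho = lambda/mu = 49/94 = 0.5213

0.5213


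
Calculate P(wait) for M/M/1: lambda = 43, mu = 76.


P(wait) = rho = lambda/mu = 43/76 = 0.5658

0.5658


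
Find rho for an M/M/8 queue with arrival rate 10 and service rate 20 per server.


rho = lambda/(c*mu) = 10/(8*20) = 0.0625

0.0625


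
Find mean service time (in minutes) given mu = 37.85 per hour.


Mean service time = 60/mu = 60/37.85 = 1.59 minutes

1.59 minutes


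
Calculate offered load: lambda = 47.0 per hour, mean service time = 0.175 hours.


Offered load a = lambda * E[S] = 47.0 * 0.175 = 8.23 Erlangs

8.23 Erlangs


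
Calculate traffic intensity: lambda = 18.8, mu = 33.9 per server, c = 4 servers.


rho = lambda / (c * mu) = 18.8 / (4 * 33.9) = 0.1386

0.1386


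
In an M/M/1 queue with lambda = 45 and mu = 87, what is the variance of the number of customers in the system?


rho = 45/87; Var(N) = rho/(1-rho)^2 = 2.22

2.22


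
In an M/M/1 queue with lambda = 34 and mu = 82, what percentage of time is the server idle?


Idle fraction = (1 - rho) * 100 = (1 - 34/82) * 100 = 58.5%

58.5%


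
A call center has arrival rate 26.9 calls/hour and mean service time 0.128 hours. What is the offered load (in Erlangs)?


Offered load a = lambda * E[S] = 26.9 * 0.128 = 3.44 Erlangs

3.44 Erlangs


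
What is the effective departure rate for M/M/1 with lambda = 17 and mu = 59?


For a stable queue (lambda < mu), throughput = lambda = 17 per hour

17 per hour


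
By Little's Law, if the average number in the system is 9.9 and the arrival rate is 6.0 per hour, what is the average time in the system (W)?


W = L / lambda = 9.9 / 6.0 = 1.65 hours

1.65 hours


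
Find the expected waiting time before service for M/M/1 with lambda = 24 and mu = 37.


rho = 24/37; Wq = rho/(mu - lambda) = 0.0499 hours

0.0499 hours


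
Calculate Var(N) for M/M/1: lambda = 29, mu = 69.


rho = 29/69; Var(N) = rho/(1-rho)^2 = 1.25

1.25


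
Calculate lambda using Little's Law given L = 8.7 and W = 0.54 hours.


lambda = L / W = 8.7 / 0.54 = 16.11 per hour

16.11 per hour


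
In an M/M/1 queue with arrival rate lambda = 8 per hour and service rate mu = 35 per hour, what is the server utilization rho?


rho = lambda/mu = 8/35 = 0.2286

0.2286


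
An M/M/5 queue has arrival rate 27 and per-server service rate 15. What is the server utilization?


rho = lambda/(c*mu) = 27/(5*15) = 0.36

0.36


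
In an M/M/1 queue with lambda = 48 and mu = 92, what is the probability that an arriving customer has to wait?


P(wait) = rho = lambda/mu = 48/92 = 0.5217

0.5217


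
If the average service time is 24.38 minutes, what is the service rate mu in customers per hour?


mu = 60 / avg_service_time = 60 / 24.38 = 2.46 per hour

2.46 per hour


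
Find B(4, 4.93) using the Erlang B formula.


B(N,A) = (A^N/N!) / sum(A^k/k!, k=0..N) with N=4, A=4.93 = 0.3928

0.3928


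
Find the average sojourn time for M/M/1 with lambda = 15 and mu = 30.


W = 1/(mu - lambda) = 1/(30 - 15) = 0.0667 hours

0.0667 hours


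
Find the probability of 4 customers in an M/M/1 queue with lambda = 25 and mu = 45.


rho = 25/45; P(n) = (1-rho)*rho^n = (1-25/45)*(25/45)^4 = 0.0423

0.0423


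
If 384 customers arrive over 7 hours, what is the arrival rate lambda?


lambda = total arrivals / time = 384 / 7 = 54.86 per hour

54.86 per hour


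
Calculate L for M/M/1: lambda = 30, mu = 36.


rho = 30/36; L = rho/(1-rho) = 5.0

5.0


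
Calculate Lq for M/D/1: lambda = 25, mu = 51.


M/D/1: Lq = rho^2 / (2*(1-rho)) where rho = 25/51; Lq = 0.24

0.24


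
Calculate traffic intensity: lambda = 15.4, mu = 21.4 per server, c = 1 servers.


rho = lambda / (c * mu) = 15.4 / (1 * 21.4) = 0.7196

0.7196


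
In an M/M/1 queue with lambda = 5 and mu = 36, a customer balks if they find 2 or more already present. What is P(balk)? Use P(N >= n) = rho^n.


P(N >= 2) = rho^2 = (5/36)^2 = 0.0193

0.0193


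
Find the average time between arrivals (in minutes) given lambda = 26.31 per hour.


Mean interarrival time = 60/lambda = 60/26.31 = 2.28 minutes

2.28 minutes


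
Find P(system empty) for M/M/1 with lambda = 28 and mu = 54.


P0 = 1 - rho = 1 - 28/54 = 0.4815

0.4815


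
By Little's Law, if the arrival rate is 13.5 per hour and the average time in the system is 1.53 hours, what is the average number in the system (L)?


L = lambda * W = 13.5 * 1.53 = 20.66

20.66


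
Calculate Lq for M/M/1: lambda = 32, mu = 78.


rho = 32/78; Lq = rho^2/(1-rho) = 0.29

0.29


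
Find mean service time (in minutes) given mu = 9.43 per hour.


Mean service time = 60/mu = 60/9.43 = 6.36 minutes

6.36 minutes


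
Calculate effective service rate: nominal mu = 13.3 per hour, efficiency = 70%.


Effective rate = mu * efficiency = 13.3 * 0.7 = 9.31 per hour

9.31 per hour


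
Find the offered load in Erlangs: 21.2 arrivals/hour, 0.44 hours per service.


Offered load a = lambda * E[S] = 21.2 * 0.44 = 9.33 Erlangs

9.33 Erlangs


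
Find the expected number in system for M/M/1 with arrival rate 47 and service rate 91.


rho = 47/91; L = rho/(1-rho) = 1.07

1.07


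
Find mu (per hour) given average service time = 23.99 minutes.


mu = 60 / avg_service_time = 60 / 23.99 = 2.5 per hour

2.5 per hour


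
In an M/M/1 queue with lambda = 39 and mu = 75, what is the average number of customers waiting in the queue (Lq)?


rho = 39/75; Lq = rho^2/(1-rho) = 0.56

0.56


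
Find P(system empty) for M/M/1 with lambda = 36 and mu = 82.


P0 = 1 - rho = 1 - 36/82 = 0.561

0.561


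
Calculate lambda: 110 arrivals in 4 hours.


lambda = total arrivals / time = 110 / 4 = 27.5 per hour

27.5 per hour


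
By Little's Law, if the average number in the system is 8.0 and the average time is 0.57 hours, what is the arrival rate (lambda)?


lambda = L / W = 8.0 / 0.57 = 14.04 per hour

14.04 per hour


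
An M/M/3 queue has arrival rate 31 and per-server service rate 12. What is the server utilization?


rho = lambda/(c*mu) = 31/(3*12) = 0.8611

0.8611


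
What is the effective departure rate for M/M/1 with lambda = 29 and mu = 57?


For a stable queue (lambda < mu), throughput = lambda = 29 per hour

29 per hour


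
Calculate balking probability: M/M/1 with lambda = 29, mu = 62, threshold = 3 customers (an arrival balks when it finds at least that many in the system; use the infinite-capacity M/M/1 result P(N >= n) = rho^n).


P(N >= 3) = rho^3 = (29/62)^3 = 0.1023

0.1023


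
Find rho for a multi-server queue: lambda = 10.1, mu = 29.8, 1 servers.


rho = lambda / (c * mu) = 10.1 / (1 * 29.8) = 0.3389

0.3389


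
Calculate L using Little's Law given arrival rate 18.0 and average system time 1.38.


L = lambda * W = 18.0 * 1.38 = 24.84

24.84


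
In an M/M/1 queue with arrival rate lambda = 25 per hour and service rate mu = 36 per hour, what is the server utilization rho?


rho = lambda/mu = 25/36 = 0.6944

0.6944


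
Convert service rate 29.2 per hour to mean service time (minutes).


Mean service time = 60/mu = 60/29.2 = 2.05 minutes

2.05 minutes


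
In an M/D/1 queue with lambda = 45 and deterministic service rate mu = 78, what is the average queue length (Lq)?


M/D/1: Lq = rho^2 / (2*(1-rho)) where rho = 45/78; Lq = 0.39

0.39


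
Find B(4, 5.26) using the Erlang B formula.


B(N,A) = (A^N/N!) / sum(A^k/k!, k=0..N) with N=4, A=5.26 = 0.4183

0.4183


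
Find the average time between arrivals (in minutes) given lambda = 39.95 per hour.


Mean interarrival time = 60/lambda = 60/39.95 = 1.5 minutes

1.5 minutes


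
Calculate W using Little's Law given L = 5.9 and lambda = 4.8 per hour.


W = L / lambda = 5.9 / 4.8 = 1.2292 hours

1.2292 hours


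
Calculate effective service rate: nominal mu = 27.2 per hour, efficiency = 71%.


Effective rate = mu * efficiency = 27.2 * 0.71 = 19.31 per hour

19.31 per hour


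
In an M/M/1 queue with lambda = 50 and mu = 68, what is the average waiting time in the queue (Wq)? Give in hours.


rho = 50/68; Wq = rho/(mu - lambda) = 0.0408 hours

0.0408 hours


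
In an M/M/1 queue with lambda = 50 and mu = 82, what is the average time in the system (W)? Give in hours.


W = 1/(mu - lambda) = 1/(82 - 50) = 0.0313 hours

0.0313 hours


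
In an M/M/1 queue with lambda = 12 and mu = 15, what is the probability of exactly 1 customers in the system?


rho = 12/15; P(n) = (1-rho)*rho^n = (1-12/15)*(12/15)^1 = 0.16

0.16


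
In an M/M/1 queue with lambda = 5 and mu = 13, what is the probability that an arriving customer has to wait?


P(wait) = rho = lambda/mu = 5/13 = 0.3846

0.3846


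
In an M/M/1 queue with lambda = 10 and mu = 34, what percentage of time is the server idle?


Idle fraction = (1 - rho) * 100 = (1 - 10/34) * 100 = 70.6%

70.6%


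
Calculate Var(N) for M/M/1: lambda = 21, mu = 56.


rho = 21/56; Var(N) = rho/(1-rho)^2 = 0.96

0.96


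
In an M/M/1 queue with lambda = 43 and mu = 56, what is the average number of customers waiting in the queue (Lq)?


rho = 43/56; Lq = rho^2/(1-rho) = 2.54

2.54


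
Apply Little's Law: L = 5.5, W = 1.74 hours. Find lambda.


lambda = L / W = 5.5 / 1.74 = 3.16 per hour

3.16 per hour


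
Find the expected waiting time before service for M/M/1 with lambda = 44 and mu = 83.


rho = 44/83; Wq = rho/(mu - lambda) = 0.0136 hours

0.0136 hours


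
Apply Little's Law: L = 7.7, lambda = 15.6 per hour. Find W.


W = L / lambda = 7.7 / 15.6 = 0.4936 hours

0.4936 hours


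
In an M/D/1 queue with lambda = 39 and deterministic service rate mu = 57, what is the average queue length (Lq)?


M/D/1: Lq = rho^2 / (2*(1-rho)) where rho = 39/57; Lq = 0.74

0.74


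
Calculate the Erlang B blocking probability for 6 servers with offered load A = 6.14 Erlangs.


B(N,A) = (A^N/N!) / sum(A^k/k!, k=0..N) with N=6, A=6.14 = 0.2747

0.2747


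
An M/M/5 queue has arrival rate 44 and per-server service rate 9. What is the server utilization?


rho = lambda/(c*mu) = 44/(5*9) = 0.9778

0.9778


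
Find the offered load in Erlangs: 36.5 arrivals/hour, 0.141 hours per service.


Offered load a = lambda * E[S] = 36.5 * 0.141 = 5.15 Erlangs

5.15 Erlangs


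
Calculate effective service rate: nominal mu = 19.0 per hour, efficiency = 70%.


Effective rate = mu * efficiency = 19.0 * 0.7 = 13.3 per hour

13.3 per hour


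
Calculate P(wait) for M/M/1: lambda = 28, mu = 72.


P(wait) = rho = lambda/mu = 28/72 = 0.3889

0.3889


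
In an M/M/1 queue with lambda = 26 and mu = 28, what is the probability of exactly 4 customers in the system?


rho = 26/28; P(n) = (1-rho)*rho^n = (1-26/28)*(26/28)^4 = 0.0531

0.0531


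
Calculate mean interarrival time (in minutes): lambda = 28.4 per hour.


Mean interarrival time = 60/lambda = 60/28.4 = 2.11 minutes

2.11 minutes


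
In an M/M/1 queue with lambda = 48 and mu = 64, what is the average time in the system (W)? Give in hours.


W = 1/(mu - lambda) = 1/(64 - 48) = 0.0625 hours

0.0625 hours


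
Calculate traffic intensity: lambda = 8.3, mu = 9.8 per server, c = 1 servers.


rho = lambda / (c * mu) = 8.3 / (1 * 9.8) = 0.8469

0.8469


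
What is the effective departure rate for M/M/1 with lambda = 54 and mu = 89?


For a stable queue (lambda < mu), throughput = lambda = 54 per hour

54 per hour


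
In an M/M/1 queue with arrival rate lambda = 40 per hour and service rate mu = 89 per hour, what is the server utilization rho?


rho = lambda/mu = 40/89 = 0.4494

0.4494


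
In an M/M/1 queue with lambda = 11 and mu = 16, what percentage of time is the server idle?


Idle fraction = (1 - rho) * 100 = (1 - 11/16) * 100 = 31.3%

31.3%


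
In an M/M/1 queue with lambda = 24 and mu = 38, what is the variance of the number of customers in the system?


rho = 24/38; Var(N) = rho/(1-rho)^2 = 4.65

4.65


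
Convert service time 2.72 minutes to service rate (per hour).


mu = 60 / avg_service_time = 60 / 2.72 = 22.06 per hour

22.06 per hour


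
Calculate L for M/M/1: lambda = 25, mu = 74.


rho = 25/74; L = rho/(1-rho) = 0.51

0.51


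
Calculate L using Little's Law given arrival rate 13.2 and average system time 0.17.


L = lambda * W = 13.2 * 0.17 = 2.24

2.24


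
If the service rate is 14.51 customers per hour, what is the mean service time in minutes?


Mean service time = 60/mu = 60/14.51 = 4.14 minutes

4.14 minutes


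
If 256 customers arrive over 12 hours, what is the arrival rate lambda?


lambda = total arrivals / time = 256 / 12 = 21.33 per hour

21.33 per hour


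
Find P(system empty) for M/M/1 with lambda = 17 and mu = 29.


P0 = 1 - rho = 1 - 17/29 = 0.4138

0.4138


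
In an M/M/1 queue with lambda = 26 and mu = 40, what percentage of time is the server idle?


Idle fraction = (1 - rho) * 100 = (1 - 26/40) * 100 = 35.0%

35.0%


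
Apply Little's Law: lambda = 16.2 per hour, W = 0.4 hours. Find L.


L = lambda * W = 16.2 * 0.4 = 6.48

6.48


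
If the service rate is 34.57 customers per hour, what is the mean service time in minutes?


Mean service time = 60/mu = 60/34.57 = 1.74 minutes

1.74 minutes


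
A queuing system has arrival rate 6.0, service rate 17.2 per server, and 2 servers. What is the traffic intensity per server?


rho = lambda / (c * mu) = 6.0 / (2 * 17.2) = 0.1744

0.1744


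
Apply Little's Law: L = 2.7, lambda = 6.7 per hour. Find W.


W = L / lambda = 2.7 / 6.7 = 0.403 hours

0.403 hours


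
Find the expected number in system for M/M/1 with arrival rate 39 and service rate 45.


rho = 39/45; L = rho/(1-rho) = 6.5

6.5


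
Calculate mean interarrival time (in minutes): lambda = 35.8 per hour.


Mean interarrival time = 60/lambda = 60/35.8 = 1.68 minutes

1.68 minutes


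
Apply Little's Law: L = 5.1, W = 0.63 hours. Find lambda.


lambda = L / W = 5.1 / 0.63 = 8.1 per hour

8.1 per hour


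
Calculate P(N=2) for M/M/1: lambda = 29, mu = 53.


rho = 29/53; P(n) = (1-rho)*rho^n = (1-29/53)*(29/53)^2 = 0.1356

0.1356


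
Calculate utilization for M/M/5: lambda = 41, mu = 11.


rho = lambda/(c*mu) = 41/(5*11) = 0.7455

0.7455


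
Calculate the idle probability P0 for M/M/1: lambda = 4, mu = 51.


P0 = 1 - rho = 1 - 4/51 = 0.9216

0.9216


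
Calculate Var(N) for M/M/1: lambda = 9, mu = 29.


rho = 9/29; Var(N) = rho/(1-rho)^2 = 0.65

0.65


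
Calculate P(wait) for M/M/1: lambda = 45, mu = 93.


P(wait) = rho = lambda/mu = 45/93 = 0.4839

0.4839


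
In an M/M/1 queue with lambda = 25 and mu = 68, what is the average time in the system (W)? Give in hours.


W = 1/(mu - lambda) = 1/(68 - 25) = 0.0233 hours

0.0233 hours


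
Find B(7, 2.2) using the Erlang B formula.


B(N,A) = (A^N/N!) / sum(A^k/k!, k=0..N) with N=7, A=2.2 = 0.0055

0.0055


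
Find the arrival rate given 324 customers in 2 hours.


lambda = total arrivals / time = 324 / 2 = 162.0 per hour

162.0 per hour


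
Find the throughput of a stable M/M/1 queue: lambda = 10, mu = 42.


For a stable queue (lambda < mu), throughput = lambda = 10 per hour

10 per hour


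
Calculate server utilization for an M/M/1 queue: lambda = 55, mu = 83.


rho = lambda/mu = 55/83 = 0.6627

0.6627


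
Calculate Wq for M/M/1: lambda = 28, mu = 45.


rho = 28/45; Wq = rho/(mu - lambda) = 0.0366 hours

0.0366 hours


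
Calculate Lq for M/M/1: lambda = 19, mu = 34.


rho = 19/34; Lq = rho^2/(1-rho) = 0.71

0.71


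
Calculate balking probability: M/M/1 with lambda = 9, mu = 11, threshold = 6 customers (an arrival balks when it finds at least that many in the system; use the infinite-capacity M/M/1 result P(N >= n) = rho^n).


P(N >= 6) = rho^6 = (9/11)^6 = 0.3

0.3


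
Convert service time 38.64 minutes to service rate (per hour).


mu = 60 / avg_service_time = 60 / 38.64 = 1.55 per hour

1.55 per hour


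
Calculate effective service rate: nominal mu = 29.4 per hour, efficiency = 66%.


Effective rate = mu * efficiency = 29.4 * 0.66 = 19.4 per hour

19.4 per hour


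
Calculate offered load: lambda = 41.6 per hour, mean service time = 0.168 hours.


Offered load a = lambda * E[S] = 41.6 * 0.168 = 6.99 Erlangs

6.99 Erlangs


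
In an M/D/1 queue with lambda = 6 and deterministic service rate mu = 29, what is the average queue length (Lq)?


M/D/1: Lq = rho^2 / (2*(1-rho)) where rho = 6/29; Lq = 0.03

0.03


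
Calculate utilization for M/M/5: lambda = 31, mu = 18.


rho = lambda/(c*mu) = 31/(5*18) = 0.3444

0.3444


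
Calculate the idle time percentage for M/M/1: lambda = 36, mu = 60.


Idle fraction = (1 - rho) * 100 = (1 - 36/60) * 100 = 40.0%

40.0%


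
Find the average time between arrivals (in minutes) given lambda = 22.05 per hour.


Mean interarrival time = 60/lambda = 60/22.05 = 2.72 minutes

2.72 minutes


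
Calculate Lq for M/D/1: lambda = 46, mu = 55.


M/D/1: Lq = rho^2 / (2*(1-rho)) where rho = 46/55; Lq = 2.14

2.14


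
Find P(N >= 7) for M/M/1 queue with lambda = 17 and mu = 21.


P(N >= 7) = rho^7 = (17/21)^7 = 0.2278

0.2278


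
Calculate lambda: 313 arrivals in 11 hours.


lambda = total arrivals / time = 313 / 11 = 28.45 per hour

28.45 per hour


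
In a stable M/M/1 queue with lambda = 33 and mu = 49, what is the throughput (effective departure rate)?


For a stable queue (lambda < mu), throughput = lambda = 33 per hour

33 per hour


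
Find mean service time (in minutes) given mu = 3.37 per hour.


Mean service time = 60/mu = 60/3.37 = 17.8 minutes

17.8 minutes


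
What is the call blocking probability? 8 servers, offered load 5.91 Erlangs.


B(N,A) = (A^N/N!) / sum(A^k/k!, k=0..N) with N=8, A=5.91 = 0.1169

0.1169


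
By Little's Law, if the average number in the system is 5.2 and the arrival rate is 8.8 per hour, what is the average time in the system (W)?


W = L / lambda = 5.2 / 8.8 = 0.5909 hours

0.5909 hours


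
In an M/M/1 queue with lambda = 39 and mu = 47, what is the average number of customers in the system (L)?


rho = 39/47; L = rho/(1-rho) = 4.87

4.87


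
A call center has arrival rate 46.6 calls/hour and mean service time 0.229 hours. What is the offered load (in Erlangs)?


Offered load a = lambda * E[S] = 46.6 * 0.229 = 10.67 Erlangs

10.67 Erlangs


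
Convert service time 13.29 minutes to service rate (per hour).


mu = 60 / avg_service_time = 60 / 13.29 = 4.51 per hour

4.51 per hour


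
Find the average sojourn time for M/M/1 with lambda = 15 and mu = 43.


W = 1/(mu - lambda) = 1/(43 - 15) = 0.0357 hours

0.0357 hours


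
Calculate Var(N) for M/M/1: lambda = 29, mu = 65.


rho = 29/65; Var(N) = rho/(1-rho)^2 = 1.45

1.45


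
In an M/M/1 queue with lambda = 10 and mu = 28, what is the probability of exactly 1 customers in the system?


rho = 10/28; P(n) = (1-rho)*rho^n = (1-10/28)*(10/28)^1 = 0.2296

0.2296


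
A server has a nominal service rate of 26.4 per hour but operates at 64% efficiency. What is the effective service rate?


Effective rate = mu * efficiency = 26.4 * 0.64 = 16.9 per hour

16.9 per hour


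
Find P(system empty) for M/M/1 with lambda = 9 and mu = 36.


P0 = 1 - rho = 1 - 9/36 = 0.75

0.75


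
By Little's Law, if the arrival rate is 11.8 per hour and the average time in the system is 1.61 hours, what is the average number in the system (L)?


L = lambda * W = 11.8 * 1.61 = 19.0

19.0


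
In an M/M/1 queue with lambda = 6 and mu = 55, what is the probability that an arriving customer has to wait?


P(wait) = rho = lambda/mu = 6/55 = 0.1091

0.1091


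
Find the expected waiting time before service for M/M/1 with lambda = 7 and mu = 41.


rho = 7/41; Wq = rho/(mu - lambda) = 0.005 hours

0.005 hours


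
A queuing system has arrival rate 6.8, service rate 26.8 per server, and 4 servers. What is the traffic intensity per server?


rho = lambda / (c * mu) = 6.8 / (4 * 26.8) = 0.0634

0.0634


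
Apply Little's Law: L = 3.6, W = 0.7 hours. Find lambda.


lambda = L / W = 3.6 / 0.7 = 5.14 per hour

5.14 per hour


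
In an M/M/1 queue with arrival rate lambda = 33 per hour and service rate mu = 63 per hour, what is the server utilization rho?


rho = lambda/mu = 33/63 = 0.5238

0.5238


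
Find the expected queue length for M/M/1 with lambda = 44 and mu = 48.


rho = 44/48; Lq = rho^2/(1-rho) = 10.08

10.08


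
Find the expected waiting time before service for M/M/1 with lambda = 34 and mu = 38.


rho = 34/38; Wq = rho/(mu - lambda) = 0.2237 hours

0.2237 hours


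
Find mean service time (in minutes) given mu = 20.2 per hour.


Mean service time = 60/mu = 60/20.2 = 2.97 minutes

2.97 minutes


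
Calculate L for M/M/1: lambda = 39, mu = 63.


rho = 39/63; L = rho/(1-rho) = 1.63

1.63


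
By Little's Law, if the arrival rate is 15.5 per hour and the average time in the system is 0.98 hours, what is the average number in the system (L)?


L = lambda * W = 15.5 * 0.98 = 15.19

15.19


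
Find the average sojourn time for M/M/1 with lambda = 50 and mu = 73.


W = 1/(mu - lambda) = 1/(73 - 50) = 0.0435 hours

0.0435 hours


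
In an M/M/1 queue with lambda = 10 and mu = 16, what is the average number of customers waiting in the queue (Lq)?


rho = 10/16; Lq = rho^2/(1-rho) = 1.04

1.04


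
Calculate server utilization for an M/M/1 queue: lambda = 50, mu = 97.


rho = lambda/mu = 50/97 = 0.5155

0.5155


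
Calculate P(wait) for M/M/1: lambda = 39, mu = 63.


P(wait) = rho = lambda/mu = 39/63 = 0.619

0.619


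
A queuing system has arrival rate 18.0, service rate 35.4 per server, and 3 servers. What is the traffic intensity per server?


rho = lambda / (c * mu) = 18.0 / (3 * 35.4) = 0.1695

0.1695


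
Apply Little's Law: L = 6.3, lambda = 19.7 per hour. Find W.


W = L / lambda = 6.3 / 19.7 = 0.3198 hours

0.3198 hours


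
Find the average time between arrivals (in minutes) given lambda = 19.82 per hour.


Mean interarrival time = 60/lambda = 60/19.82 = 3.03 minutes

3.03 minutes


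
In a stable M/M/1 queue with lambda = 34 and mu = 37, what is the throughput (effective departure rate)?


For a stable queue (lambda < mu), throughput = lambda = 34 per hour

34 per hour


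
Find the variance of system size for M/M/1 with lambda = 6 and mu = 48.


rho = 6/48; Var(N) = rho/(1-rho)^2 = 0.16

0.16


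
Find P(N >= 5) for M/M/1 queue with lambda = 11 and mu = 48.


P(N >= 5) = rho^5 = (11/48)^5 = 0.0006

0.0006


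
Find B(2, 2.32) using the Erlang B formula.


B(N,A) = (A^N/N!) / sum(A^k/k!, k=0..N) with N=2, A=2.32 = 0.4477

0.4477


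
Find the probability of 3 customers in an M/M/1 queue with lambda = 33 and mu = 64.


rho = 33/64; P(n) = (1-rho)*rho^n = (1-33/64)*(33/64)^3 = 0.0664

0.0664


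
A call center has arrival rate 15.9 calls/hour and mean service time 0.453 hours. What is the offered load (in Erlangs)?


Offered load a = lambda * E[S] = 15.9 * 0.453 = 7.2 Erlangs

7.2 Erlangs


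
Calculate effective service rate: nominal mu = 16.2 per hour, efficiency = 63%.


Effective rate = mu * efficiency = 16.2 * 0.63 = 10.21 per hour

10.21 per hour


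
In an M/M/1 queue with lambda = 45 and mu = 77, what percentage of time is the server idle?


Idle fraction = (1 - rho) * 100 = (1 - 45/77) * 100 = 41.6%

41.6%


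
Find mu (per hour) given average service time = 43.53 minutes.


mu = 60 / avg_service_time = 60 / 43.53 = 1.38 per hour

1.38 per hour


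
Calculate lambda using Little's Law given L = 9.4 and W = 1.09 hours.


lambda = L / W = 9.4 / 1.09 = 8.62 per hour

8.62 per hour


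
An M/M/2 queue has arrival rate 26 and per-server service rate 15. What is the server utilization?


rho = lambda/(c*mu) = 26/(2*15) = 0.8667

0.8667


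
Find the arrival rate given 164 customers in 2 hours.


lambda = total arrivals / time = 164 / 2 = 82.0 per hour

82.0 per hour


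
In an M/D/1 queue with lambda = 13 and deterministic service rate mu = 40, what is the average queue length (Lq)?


M/D/1: Lq = rho^2 / (2*(1-rho)) where rho = 13/40; Lq = 0.08

0.08


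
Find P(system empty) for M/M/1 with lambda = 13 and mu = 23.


P0 = 1 - rho = 1 - 13/23 = 0.4348

0.4348


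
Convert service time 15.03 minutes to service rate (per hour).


mu = 60 / avg_service_time = 60 / 15.03 = 3.99 per hour

3.99 per hour


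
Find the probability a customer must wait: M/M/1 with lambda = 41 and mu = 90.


P(wait) = rho = lambda/mu = 41/90 = 0.4556

0.4556


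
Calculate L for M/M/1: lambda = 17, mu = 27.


rho = 17/27; L = rho/(1-rho) = 1.7

1.7


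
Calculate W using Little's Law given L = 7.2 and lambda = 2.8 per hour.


W = L / lambda = 7.2 / 2.8 = 2.5714 hours

2.5714 hours


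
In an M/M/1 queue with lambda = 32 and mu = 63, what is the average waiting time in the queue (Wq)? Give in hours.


rho = 32/63; Wq = rho/(mu - lambda) = 0.0164 hours

0.0164 hours


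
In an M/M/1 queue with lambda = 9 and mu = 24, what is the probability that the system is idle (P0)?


P0 = 1 - rho = 1 - 9/24 = 0.625

0.625


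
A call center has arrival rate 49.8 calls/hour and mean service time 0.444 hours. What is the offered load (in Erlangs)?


Offered load a = lambda * E[S] = 49.8 * 0.444 = 22.11 Erlangs

22.11 Erlangs


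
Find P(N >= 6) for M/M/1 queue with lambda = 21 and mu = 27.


P(N >= 6) = rho^6 = (21/27)^6 = 0.2214

0.2214


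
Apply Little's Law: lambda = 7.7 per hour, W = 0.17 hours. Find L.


L = lambda * W = 7.7 * 0.17 = 1.31

1.31


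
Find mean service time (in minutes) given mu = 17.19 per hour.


Mean service time = 60/mu = 60/17.19 = 3.49 minutes

3.49 minutes


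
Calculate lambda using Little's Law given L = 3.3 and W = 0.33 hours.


lambda = L / W = 3.3 / 0.33 = 10.0 per hour

10.0 per hour


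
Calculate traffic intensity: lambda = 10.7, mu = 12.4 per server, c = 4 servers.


rho = lambda / (c * mu) = 10.7 / (4 * 12.4) = 0.2157

0.2157


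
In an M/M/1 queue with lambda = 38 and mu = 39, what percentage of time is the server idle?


Idle fraction = (1 - rho) * 100 = (1 - 38/39) * 100 = 2.6%

2.6%


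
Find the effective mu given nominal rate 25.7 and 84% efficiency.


Effective rate = mu * efficiency = 25.7 * 0.84 = 21.59 per hour

21.59 per hour


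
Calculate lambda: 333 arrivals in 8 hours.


lambda = total arrivals / time = 333 / 8 = 41.63 per hour

41.63 per hour


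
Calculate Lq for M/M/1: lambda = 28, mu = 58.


rho = 28/58; Lq = rho^2/(1-rho) = 0.45

0.45


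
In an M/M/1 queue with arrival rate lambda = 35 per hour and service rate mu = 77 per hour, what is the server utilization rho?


rho = lambda/mu = 35/77 = 0.4545

0.4545


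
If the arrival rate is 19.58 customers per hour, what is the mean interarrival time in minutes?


Mean interarrival time = 60/lambda = 60/19.58 = 3.06 minutes

3.06 minutes


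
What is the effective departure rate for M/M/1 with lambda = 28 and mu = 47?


For a stable queue (lambda < mu), throughput = lambda = 28 per hour

28 per hour


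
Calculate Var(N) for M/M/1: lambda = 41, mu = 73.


rho = 41/73; Var(N) = rho/(1-rho)^2 = 2.92

2.92


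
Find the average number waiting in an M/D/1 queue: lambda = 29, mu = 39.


M/D/1: Lq = rho^2 / (2*(1-rho)) where rho = 29/39; Lq = 1.08

1.08


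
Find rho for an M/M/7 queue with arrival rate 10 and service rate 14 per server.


rho = lambda/(c*mu) = 10/(7*14) = 0.102

0.102


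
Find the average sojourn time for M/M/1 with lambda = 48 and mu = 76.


W = 1/(mu - lambda) = 1/(76 - 48) = 0.0357 hours

0.0357 hours


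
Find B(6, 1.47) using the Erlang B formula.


B(N,A) = (A^N/N!) / sum(A^k/k!, k=0..N) with N=6, A=1.47 = 0.0032

0.0032


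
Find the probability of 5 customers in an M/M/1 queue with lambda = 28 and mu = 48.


rho = 28/48; P(n) = (1-rho)*rho^n = (1-28/48)*(28/48)^5 = 0.0281

0.0281


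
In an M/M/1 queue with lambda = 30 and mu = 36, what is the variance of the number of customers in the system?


rho = 30/36; Var(N) = rho/(1-rho)^2 = 30.0

30.0


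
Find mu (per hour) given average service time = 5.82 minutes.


mu = 60 / avg_service_time = 60 / 5.82 = 10.31 per hour

10.31 per hour


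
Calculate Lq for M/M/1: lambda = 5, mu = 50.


rho = 5/50; Lq = rho^2/(1-rho) = 0.01

0.01


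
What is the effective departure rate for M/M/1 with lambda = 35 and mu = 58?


For a stable queue (lambda < mu), throughput = lambda = 35 per hour

35 per hour


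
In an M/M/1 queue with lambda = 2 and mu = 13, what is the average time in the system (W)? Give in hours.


W = 1/(mu - lambda) = 1/(13 - 2) = 0.0909 hours

0.0909 hours


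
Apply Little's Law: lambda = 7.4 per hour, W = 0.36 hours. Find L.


L = lambda * W = 7.4 * 0.36 = 2.66

2.66


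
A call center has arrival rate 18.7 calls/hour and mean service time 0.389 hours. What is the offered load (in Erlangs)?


Offered load a = lambda * E[S] = 18.7 * 0.389 = 7.27 Erlangs

7.27 Erlangs


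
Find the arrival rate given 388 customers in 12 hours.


lambda = total arrivals / time = 388 / 12 = 32.33 per hour

32.33 per hour


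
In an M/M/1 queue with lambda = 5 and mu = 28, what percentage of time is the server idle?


Idle fraction = (1 - rho) * 100 = (1 - 5/28) * 100 = 82.1%

82.1%


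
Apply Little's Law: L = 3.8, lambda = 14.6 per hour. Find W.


W = L / lambda = 3.8 / 14.6 = 0.2603 hours

0.2603 hours


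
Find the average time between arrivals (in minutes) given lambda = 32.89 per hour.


Mean interarrival time = 60/lambda = 60/32.89 = 1.82 minutes

1.82 minutes


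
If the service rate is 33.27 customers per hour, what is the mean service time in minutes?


Mean service time = 60/mu = 60/33.27 = 1.8 minutes

1.8 minutes


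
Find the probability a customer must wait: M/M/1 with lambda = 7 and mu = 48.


P(wait) = rho = lambda/mu = 7/48 = 0.1458

0.1458


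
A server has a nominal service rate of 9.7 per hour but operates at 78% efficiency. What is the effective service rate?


Effective rate = mu * efficiency = 9.7 * 0.78 = 7.57 per hour

7.57 per hour


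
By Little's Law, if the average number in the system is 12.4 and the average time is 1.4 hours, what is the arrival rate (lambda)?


lambda = L / W = 12.4 / 1.4 = 8.86 per hour

8.86 per hour


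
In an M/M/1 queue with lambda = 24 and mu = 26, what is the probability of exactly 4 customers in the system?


rho = 24/26; P(n) = (1-rho)*rho^n = (1-24/26)*(24/26)^4 = 0.0558

0.0558


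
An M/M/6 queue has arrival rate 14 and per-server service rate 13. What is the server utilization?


rho = lambda/(c*mu) = 14/(6*13) = 0.1795

0.1795


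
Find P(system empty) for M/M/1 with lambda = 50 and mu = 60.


P0 = 1 - rho = 1 - 50/60 = 0.1667

0.1667


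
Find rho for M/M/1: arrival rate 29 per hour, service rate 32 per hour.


rho = lambda/mu = 29/32 = 0.9063

0.9063


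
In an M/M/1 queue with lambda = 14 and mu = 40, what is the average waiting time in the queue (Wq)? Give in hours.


rho = 14/40; Wq = rho/(mu - lambda) = 0.0135 hours

0.0135 hours


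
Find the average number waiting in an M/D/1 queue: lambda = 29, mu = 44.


M/D/1: Lq = rho^2 / (2*(1-rho)) where rho = 29/44; Lq = 0.64

0.64


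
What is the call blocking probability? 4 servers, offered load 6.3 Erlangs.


B(N,A) = (A^N/N!) / sum(A^k/k!, k=0..N) with N=4, A=6.3 = 0.4882

0.4882


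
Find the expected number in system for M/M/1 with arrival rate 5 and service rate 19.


rho = 5/19; L = rho/(1-rho) = 0.36

0.36


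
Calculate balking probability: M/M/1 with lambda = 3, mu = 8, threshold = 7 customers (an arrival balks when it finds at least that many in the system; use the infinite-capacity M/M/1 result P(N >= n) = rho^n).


P(N >= 7) = rho^7 = (3/8)^7 = 0.001

0.001


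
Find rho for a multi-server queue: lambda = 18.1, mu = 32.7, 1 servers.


rho = lambda / (c * mu) = 18.1 / (1 * 32.7) = 0.5535

0.5535


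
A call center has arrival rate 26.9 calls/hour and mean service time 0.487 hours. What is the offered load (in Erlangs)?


Offered load a = lambda * E[S] = 26.9 * 0.487 = 13.1 Erlangs

13.1 Erlangs


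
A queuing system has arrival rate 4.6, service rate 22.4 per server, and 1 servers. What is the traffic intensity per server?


rho = lambda / (c * mu) = 4.6 / (1 * 22.4) = 0.2054

0.2054


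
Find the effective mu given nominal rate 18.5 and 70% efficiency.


Effective rate = mu * efficiency = 18.5 * 0.7 = 12.95 per hour

12.95 per hour


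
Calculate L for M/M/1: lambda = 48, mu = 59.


rho = 48/59; L = rho/(1-rho) = 4.36

4.36


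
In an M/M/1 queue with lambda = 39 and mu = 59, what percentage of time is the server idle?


Idle fraction = (1 - rho) * 100 = (1 - 39/59) * 100 = 33.9%

33.9%


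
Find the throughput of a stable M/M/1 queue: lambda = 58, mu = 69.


For a stable queue (lambda < mu), throughput = lambda = 58 per hour

58 per hour


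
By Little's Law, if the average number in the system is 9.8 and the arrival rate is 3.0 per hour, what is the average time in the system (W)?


W = L / lambda = 9.8 / 3.0 = 3.2667 hours

3.2667 hours


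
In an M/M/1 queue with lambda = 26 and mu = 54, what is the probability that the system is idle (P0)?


P0 = 1 - rho = 1 - 26/54 = 0.5185

0.5185


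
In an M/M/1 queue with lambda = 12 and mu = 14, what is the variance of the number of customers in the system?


rho = 12/14; Var(N) = rho/(1-rho)^2 = 42.0

42.0


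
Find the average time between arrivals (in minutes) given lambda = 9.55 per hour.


Mean interarrival time = 60/lambda = 60/9.55 = 6.28 minutes

6.28 minutes


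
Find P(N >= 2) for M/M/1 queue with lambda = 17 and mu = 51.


P(N >= 2) = rho^2 = (17/51)^2 = 0.1111

0.1111


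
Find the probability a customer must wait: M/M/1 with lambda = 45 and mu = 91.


P(wait) = rho = lambda/mu = 45/91 = 0.4945

0.4945


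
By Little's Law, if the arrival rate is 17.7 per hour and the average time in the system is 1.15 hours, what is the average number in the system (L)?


L = lambda * W = 17.7 * 1.15 = 20.36

20.36


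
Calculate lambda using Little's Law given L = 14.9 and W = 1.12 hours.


lambda = L / W = 14.9 / 1.12 = 13.3 per hour

13.3 per hour


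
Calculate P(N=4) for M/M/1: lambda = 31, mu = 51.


rho = 31/51; P(n) = (1-rho)*rho^n = (1-31/51)*(31/51)^4 = 0.0535

0.0535


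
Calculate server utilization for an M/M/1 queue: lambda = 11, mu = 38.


rho = lambda/mu = 11/38 = 0.2895

0.2895


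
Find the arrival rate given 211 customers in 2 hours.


lambda = total arrivals / time = 211 / 2 = 105.5 per hour

105.5 per hour


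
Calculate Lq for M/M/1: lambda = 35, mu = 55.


rho = 35/55; Lq = rho^2/(1-rho) = 1.11

1.11


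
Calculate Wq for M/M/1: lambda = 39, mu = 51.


rho = 39/51; Wq = rho/(mu - lambda) = 0.0637 hours

0.0637 hours


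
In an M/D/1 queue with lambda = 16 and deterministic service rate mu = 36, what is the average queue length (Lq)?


M/D/1: Lq = rho^2 / (2*(1-rho)) where rho = 16/36; Lq = 0.18

0.18


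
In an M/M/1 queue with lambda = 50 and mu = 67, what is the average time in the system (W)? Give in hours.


W = 1/(mu - lambda) = 1/(67 - 50) = 0.0588 hours

0.0588 hours


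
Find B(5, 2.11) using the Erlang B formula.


B(N,A) = (A^N/N!) / sum(A^k/k!, k=0..N) with N=5, A=2.11 = 0.0432

0.0432


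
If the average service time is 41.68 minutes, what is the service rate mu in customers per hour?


mu = 60 / avg_service_time = 60 / 41.68 = 1.44 per hour

1.44 per hour


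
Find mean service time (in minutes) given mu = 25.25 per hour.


Mean service time = 60/mu = 60/25.25 = 2.38 minutes

2.38 minutes


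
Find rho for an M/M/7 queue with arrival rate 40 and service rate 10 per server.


rho = lambda/(c*mu) = 40/(7*10) = 0.5714

0.5714


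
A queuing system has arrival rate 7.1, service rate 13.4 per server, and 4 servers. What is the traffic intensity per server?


rho = lambda / (c * mu) = 7.1 / (4 * 13.4) = 0.1325

0.1325


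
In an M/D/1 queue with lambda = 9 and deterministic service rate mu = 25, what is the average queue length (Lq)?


M/D/1: Lq = rho^2 / (2*(1-rho)) where rho = 9/25; Lq = 0.1

0.1


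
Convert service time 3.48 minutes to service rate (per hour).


mu = 60 / avg_service_time = 60 / 3.48 = 17.24 per hour

17.24 per hour


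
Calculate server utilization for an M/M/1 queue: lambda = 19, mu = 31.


rho = lambda/mu = 19/31 = 0.6129

0.6129


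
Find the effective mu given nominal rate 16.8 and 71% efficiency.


Effective rate = mu * efficiency = 16.8 * 0.71 = 11.93 per hour

11.93 per hour


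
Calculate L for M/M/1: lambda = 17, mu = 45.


rho = 17/45; L = rho/(1-rho) = 0.61

0.61


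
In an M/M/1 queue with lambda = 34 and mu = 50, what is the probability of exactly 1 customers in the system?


rho = 34/50; P(n) = (1-rho)*rho^n = (1-34/50)*(34/50)^1 = 0.2176

0.2176


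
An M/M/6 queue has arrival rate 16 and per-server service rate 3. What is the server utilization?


rho = lambda/(c*mu) = 16/(6*3) = 0.8889

0.8889


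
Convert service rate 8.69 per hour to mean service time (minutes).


Mean service time = 60/mu = 60/8.69 = 6.9 minutes

6.9 minutes
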